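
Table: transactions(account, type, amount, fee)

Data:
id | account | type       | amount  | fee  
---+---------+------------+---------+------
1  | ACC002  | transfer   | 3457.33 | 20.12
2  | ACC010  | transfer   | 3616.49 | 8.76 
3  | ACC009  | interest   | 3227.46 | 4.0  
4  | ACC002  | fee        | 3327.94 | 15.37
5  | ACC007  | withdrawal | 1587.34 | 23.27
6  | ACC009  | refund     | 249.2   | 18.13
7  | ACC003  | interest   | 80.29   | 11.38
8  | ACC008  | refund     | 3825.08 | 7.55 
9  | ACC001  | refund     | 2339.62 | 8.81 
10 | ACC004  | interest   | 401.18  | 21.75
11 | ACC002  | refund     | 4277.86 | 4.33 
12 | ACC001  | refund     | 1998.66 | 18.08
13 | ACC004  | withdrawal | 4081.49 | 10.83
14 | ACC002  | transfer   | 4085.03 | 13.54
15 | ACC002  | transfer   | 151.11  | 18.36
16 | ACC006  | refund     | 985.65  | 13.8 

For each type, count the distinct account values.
SELECT type, COUNT(DISTINCT account)
FROM transactions
GROUP BY type

Result:
  fee: 1 distinct
  interest: 3 distinct
  refund: 5 distinct
  transfer: 2 distinct
  withdrawal: 2 distinct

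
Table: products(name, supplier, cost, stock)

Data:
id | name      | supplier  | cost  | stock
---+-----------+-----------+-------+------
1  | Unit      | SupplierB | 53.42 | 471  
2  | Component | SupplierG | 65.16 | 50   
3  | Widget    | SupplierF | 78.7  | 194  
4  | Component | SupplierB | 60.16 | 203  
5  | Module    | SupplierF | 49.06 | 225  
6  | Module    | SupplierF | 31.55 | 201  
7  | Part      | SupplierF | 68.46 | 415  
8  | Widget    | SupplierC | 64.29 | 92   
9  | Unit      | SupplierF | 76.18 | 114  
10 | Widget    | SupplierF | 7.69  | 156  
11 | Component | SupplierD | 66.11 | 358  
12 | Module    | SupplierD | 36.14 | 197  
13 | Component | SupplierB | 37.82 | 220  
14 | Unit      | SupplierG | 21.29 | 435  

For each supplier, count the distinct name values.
SELECT supplier, COUNT(DISTINCT name)
FROM products
GROUP BY supplier

Result:
  SupplierB: 2 distinct
  SupplierC: 1 distinct
  SupplierD: 2 distinct
  SupplierF: 4 distinct
  SupplierG: 2 distinct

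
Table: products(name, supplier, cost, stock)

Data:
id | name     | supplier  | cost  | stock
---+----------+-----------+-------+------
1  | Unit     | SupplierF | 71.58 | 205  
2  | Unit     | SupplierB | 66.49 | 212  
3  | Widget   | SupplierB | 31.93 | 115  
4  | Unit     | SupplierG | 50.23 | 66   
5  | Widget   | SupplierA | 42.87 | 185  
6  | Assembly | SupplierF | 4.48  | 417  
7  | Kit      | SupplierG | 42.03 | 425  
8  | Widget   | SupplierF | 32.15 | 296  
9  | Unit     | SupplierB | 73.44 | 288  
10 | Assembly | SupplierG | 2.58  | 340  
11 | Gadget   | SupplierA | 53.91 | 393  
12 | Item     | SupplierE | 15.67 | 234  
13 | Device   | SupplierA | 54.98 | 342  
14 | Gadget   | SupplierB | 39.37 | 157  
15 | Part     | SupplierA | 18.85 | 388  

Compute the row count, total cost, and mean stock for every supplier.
SELECT supplier,
       COUNT(*) as cnt,
       SUM(cost) as total_cost,
       AVG(stock) as avg_stock
FROM products
GROUP BY supplier

Result:
  SupplierA: 4 records, 170.61 total cost, 327.00 avg stock
  SupplierB: 4 records, 211.23 total cost, 193.00 avg stock
  SupplierE: 1 records, 15.67 total cost, 234.00 avg stock
  SupplierF: 3 records, 108.21 total cost, 306.00 avg stock
  SupplierG: 3 records, 94.84 total cost, 277.00 avg stock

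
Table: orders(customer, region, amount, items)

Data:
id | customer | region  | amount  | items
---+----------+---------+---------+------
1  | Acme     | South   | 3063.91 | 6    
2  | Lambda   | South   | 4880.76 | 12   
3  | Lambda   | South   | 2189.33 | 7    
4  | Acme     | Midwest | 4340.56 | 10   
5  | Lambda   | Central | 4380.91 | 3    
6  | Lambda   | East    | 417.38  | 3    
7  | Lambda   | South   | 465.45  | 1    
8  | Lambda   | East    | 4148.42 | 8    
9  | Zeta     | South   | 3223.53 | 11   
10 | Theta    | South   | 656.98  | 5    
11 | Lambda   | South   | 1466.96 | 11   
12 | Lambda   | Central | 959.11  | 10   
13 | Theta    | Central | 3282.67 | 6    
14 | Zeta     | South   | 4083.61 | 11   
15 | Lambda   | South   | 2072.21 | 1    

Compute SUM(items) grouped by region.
SELECT region, SUM(items) as result
FROM orders
GROUP BY region

Result:
  Central: 19
  East: 11
  Midwest: 10
  South: 65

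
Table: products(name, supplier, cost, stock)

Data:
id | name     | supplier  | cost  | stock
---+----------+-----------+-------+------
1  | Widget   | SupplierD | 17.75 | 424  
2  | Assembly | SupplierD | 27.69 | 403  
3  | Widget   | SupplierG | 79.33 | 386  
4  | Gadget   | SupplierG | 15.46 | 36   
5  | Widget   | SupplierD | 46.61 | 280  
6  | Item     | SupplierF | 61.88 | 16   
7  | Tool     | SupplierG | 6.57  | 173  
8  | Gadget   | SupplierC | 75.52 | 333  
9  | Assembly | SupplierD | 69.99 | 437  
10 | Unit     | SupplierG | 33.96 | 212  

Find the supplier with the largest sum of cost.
SELECT supplier, SUM(cost) as val
FROM products
GROUP BY supplier
ORDER BY val DESC
LIMIT 1

Result: SupplierD with sum(cost) = 162.04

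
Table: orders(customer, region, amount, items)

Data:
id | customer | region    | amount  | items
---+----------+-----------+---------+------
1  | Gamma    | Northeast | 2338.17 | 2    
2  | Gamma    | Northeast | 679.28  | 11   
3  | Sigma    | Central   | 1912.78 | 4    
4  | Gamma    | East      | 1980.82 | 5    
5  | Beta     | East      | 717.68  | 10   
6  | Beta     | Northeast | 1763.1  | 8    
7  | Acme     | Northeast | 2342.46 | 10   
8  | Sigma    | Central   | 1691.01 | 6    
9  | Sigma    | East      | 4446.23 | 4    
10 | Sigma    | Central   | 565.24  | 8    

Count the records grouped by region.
SELECT region, COUNT(*) as count
FROM orders
GROUP BY region

Result:
  Central: 3
  East: 3
  Northeast: 4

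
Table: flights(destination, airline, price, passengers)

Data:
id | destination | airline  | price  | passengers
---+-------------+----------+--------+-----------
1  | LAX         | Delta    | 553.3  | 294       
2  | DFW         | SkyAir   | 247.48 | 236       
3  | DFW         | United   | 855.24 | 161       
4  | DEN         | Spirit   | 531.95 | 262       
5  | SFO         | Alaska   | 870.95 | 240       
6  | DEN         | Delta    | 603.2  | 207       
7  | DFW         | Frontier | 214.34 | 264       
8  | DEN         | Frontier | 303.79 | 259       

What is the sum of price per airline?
SELECT airline, SUM(price) as result
FROM flights
GROUP BY airline

Result:
  Alaska: 870.95
  Delta: 1156.50
  Frontier: 518.13
  SkyAir: 247.48
  Spirit: 531.95
  United: 855.24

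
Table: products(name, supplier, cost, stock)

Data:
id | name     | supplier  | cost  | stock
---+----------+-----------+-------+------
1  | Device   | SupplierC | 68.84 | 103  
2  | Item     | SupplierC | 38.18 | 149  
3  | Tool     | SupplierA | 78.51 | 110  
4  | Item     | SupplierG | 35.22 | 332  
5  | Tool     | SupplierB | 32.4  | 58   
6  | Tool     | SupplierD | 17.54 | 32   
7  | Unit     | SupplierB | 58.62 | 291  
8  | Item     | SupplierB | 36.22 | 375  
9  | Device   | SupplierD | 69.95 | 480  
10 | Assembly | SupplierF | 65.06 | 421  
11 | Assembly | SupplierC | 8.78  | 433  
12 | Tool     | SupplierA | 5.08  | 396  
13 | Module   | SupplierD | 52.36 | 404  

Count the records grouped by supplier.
SELECT supplier, COUNT(*) as count
FROM products
GROUP BY supplier

Result:
  SupplierA: 2
  SupplierB: 3
  SupplierC: 3
  SupplierD: 3
  SupplierF: 1
  SupplierG: 1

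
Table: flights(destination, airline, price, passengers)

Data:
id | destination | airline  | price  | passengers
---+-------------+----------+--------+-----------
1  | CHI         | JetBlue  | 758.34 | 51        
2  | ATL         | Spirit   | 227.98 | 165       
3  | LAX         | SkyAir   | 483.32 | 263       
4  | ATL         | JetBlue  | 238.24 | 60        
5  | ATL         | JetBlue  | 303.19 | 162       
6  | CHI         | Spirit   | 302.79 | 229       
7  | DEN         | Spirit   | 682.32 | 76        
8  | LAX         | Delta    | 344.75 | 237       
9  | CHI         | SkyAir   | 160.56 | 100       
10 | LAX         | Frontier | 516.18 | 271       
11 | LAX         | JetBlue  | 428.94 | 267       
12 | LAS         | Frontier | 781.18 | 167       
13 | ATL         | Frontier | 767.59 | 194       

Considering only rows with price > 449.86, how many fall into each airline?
SELECT airline, COUNT(*)
FROM flights
WHERE price > 449.86
GROUP BY airline

Note: WHERE filters rows before grouping.

Result:
  Frontier: 3
  JetBlue: 1
  SkyAir: 1
  Spirit: 1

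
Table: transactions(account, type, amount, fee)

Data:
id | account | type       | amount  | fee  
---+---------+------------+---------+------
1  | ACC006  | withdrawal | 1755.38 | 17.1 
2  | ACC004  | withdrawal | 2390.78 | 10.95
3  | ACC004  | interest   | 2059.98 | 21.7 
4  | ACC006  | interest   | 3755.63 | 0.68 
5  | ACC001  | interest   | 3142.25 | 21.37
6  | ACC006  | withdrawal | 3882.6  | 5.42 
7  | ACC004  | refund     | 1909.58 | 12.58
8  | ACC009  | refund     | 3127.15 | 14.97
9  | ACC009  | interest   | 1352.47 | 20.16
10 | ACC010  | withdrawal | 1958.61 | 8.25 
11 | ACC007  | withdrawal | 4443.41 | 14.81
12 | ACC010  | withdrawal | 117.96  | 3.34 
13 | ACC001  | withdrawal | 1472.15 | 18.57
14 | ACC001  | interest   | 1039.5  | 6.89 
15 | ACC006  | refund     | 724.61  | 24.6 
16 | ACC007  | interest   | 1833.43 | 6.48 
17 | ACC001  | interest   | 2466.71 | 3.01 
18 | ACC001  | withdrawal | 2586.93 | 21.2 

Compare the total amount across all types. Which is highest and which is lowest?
SELECT type, SUM(amount)
FROM transactions
GROUP BY type
ORDER BY SUM(amount)

All groups:
  refund: 5761.34
  interest: 15649.97
  withdrawal: 18607.82

Highest: withdrawal (18607.82)
Lowest: refund (5761.34)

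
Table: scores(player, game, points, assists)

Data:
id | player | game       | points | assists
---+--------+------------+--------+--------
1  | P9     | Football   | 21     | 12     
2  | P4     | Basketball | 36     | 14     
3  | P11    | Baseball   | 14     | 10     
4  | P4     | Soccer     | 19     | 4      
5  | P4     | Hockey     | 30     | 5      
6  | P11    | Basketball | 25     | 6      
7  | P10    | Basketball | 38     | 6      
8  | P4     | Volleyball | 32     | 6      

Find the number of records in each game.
SELECT game, COUNT(*) as count
FROM scores
GROUP BY game

Result:
  Baseball: 1
  Basketball: 3
  Football: 1
  Hockey: 1
  Soccer: 1
  Volleyball: 1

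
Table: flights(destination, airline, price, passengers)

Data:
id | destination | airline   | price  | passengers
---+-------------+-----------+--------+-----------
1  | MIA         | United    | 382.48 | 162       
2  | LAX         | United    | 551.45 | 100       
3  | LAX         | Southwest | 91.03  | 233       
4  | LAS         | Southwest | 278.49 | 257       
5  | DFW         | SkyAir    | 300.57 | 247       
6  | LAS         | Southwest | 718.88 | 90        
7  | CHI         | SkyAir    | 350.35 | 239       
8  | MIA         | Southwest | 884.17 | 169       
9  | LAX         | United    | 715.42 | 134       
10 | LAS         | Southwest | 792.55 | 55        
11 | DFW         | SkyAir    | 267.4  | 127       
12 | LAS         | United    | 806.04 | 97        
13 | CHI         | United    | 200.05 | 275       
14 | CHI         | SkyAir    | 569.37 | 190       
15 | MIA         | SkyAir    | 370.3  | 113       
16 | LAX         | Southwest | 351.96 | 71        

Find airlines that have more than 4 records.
SELECT airline, COUNT(*) as cnt
FROM flights
GROUP BY airline
HAVING COUNT(*) > 4

Result:
  SkyAir: 5
  Southwest: 6
  United: 5

Note: HAVING filters groups after aggregation, WHERE filters rows before.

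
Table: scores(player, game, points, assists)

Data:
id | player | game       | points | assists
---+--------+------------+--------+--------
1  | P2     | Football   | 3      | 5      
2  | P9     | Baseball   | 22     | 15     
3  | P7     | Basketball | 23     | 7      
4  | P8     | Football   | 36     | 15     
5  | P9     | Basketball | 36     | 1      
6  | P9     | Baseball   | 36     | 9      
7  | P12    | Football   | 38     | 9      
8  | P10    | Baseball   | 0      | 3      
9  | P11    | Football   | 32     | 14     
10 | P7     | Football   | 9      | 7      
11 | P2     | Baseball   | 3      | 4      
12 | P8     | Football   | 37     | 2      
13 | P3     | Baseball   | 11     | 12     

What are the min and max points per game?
SELECT game, MIN(points), MAX(points)
FROM scores
GROUP BY game

Result:
  Baseball: min=0, max=36
  Basketball: min=23, max=36
  Football: min=3, max=38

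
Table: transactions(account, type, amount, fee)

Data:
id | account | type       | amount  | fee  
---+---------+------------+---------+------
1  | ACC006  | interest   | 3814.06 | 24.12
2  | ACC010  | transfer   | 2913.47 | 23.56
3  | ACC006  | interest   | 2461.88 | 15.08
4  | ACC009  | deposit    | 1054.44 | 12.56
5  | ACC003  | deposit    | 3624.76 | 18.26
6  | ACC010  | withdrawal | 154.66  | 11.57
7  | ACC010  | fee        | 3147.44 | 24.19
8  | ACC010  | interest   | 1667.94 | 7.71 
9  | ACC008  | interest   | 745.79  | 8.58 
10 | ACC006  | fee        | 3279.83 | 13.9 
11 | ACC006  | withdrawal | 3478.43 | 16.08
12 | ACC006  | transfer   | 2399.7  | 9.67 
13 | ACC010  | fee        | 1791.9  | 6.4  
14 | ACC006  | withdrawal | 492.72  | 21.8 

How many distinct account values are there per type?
SELECT type, COUNT(DISTINCT account)
FROM transactions
GROUP BY type

Result:
  deposit: 2 distinct
  fee: 2 distinct
  interest: 3 distinct
  transfer: 2 distinct
  withdrawal: 2 distinct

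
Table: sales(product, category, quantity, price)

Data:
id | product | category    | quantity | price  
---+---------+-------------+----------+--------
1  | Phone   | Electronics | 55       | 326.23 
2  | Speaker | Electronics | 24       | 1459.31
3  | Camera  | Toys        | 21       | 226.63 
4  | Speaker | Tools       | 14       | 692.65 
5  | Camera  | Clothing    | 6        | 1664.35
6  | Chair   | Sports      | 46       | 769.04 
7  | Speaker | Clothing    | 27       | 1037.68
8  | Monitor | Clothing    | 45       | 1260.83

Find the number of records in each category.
SELECT category, COUNT(*) as count
FROM sales
GROUP BY category

Result:
  Clothing: 3
  Electronics: 2
  Sports: 1
  Tools: 1
  Toys: 1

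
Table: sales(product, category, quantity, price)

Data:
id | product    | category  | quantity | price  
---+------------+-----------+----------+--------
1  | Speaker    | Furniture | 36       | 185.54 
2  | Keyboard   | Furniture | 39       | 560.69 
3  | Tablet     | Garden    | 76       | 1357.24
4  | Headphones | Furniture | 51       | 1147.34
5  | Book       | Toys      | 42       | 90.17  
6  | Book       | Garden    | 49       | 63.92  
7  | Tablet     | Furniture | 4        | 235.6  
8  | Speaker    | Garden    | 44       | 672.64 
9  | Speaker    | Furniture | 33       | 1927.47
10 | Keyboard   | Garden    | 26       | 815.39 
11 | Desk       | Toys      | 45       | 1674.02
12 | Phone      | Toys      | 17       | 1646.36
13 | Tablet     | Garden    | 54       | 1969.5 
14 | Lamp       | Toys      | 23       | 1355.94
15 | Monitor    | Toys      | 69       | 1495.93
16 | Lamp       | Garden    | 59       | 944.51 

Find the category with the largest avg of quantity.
SELECT category, AVG(quantity) as val
FROM sales
GROUP BY category
ORDER BY val DESC
LIMIT 1

Result: Garden with avg(quantity) = 51.33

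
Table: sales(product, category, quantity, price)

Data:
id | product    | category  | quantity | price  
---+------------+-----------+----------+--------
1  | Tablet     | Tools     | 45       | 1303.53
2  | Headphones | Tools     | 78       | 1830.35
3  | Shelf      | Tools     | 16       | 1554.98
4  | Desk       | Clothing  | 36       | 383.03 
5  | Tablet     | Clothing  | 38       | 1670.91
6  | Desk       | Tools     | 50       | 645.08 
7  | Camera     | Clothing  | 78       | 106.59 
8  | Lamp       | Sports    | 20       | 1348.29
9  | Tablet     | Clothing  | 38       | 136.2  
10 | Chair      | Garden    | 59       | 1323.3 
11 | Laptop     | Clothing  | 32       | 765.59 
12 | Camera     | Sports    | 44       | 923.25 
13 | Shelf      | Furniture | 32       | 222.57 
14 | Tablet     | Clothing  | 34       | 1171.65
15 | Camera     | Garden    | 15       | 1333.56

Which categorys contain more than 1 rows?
SELECT category, COUNT(*) as cnt
FROM sales
GROUP BY category
HAVING COUNT(*) > 1

Result:
  Clothing: 6
  Garden: 2
  Sports: 2
  Tools: 4

Note: HAVING filters groups after aggregation, WHERE filters rows before.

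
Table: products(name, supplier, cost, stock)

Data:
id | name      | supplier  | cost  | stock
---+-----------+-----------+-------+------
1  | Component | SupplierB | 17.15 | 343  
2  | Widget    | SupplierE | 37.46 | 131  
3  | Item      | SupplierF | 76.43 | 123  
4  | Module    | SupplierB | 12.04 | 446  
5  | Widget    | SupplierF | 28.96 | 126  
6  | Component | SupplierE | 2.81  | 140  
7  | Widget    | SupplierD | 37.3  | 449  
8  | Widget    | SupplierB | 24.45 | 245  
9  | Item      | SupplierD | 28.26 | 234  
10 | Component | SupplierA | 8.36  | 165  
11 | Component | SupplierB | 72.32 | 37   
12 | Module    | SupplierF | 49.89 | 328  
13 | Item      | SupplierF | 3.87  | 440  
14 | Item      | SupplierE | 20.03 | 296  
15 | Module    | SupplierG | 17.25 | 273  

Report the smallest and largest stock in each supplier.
SELECT supplier, MIN(stock), MAX(stock)
FROM products
GROUP BY supplier

Result:
  SupplierA: min=165, max=165
  SupplierB: min=37, max=446
  SupplierD: min=234, max=449
  SupplierE: min=131, max=296
  SupplierF: min=123, max=440
  SupplierG: min=273, max=273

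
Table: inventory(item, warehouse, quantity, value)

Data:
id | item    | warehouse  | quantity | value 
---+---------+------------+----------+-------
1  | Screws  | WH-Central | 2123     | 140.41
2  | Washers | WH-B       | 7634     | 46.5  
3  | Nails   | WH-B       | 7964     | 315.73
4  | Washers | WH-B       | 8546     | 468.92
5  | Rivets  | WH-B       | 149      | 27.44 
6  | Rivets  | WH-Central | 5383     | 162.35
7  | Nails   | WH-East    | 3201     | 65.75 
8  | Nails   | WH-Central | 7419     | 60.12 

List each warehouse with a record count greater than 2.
SELECT warehouse, COUNT(*) as cnt
FROM inventory
GROUP BY warehouse
HAVING COUNT(*) > 2

Result:
  WH-B: 4
  WH-Central: 3

Note: HAVING filters groups after aggregation, WHERE filters rows before.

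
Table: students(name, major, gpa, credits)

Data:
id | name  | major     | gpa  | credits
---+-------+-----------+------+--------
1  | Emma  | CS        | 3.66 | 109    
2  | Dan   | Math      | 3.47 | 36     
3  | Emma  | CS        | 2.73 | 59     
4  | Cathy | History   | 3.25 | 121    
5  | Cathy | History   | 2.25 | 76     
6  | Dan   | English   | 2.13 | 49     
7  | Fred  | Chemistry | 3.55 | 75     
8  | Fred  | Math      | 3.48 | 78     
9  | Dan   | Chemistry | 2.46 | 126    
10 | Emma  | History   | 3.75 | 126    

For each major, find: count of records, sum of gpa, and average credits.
SELECT major,
       COUNT(*) as cnt,
       SUM(gpa) as total_gpa,
       AVG(credits) as avg_credits
FROM students
GROUP BY major

Result:
  CS: 2 records, 6.39 total gpa, 84.00 avg credits
  Chemistry: 2 records, 6.01 total gpa, 100.50 avg credits
  English: 1 records, 2.13 total gpa, 49.00 avg credits
  History: 3 records, 9.25 total gpa, 107.67 avg credits
  Math: 2 records, 6.95 total gpa, 57.00 avg credits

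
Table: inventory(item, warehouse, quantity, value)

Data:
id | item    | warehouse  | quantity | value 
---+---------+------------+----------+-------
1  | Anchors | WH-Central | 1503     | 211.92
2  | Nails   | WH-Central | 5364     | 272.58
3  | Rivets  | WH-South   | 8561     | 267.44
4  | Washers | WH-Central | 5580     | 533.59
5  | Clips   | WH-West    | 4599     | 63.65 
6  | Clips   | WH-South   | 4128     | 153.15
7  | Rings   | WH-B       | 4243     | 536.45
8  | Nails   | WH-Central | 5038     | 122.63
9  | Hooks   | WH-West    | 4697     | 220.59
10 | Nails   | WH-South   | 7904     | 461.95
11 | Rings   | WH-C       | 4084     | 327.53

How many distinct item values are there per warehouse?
SELECT warehouse, COUNT(DISTINCT item)
FROM inventory
GROUP BY warehouse

Result:
  WH-B: 1 distinct
  WH-C: 1 distinct
  WH-Central: 3 distinct
  WH-South: 3 distinct
  WH-West: 2 distinct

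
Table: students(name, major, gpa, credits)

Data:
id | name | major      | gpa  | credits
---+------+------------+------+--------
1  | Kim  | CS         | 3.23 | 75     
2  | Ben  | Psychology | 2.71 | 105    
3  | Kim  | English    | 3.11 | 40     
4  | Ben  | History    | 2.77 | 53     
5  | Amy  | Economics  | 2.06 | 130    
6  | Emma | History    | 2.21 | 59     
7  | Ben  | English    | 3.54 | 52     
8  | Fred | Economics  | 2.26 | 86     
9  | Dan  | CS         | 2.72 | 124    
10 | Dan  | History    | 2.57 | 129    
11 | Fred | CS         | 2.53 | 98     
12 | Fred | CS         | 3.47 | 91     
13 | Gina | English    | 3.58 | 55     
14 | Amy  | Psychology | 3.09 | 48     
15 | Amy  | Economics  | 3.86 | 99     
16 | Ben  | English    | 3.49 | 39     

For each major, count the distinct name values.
SELECT major, COUNT(DISTINCT name)
FROM students
GROUP BY major

Result:
  CS: 3 distinct
  Economics: 2 distinct
  English: 3 distinct
  History: 3 distinct
  Psychology: 2 distinct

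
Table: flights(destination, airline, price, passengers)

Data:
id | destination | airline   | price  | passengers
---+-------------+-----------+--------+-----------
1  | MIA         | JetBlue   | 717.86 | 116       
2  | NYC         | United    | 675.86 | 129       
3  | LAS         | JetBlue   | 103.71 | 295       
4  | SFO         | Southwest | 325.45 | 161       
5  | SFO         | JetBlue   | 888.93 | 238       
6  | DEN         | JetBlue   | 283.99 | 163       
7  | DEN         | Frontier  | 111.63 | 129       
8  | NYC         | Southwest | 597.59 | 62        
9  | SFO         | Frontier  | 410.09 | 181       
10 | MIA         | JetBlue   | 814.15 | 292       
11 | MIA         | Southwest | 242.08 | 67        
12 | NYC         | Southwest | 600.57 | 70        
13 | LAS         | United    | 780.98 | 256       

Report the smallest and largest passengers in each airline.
SELECT airline, MIN(passengers), MAX(passengers)
FROM flights
GROUP BY airline

Result:
  Frontier: min=129, max=181
  JetBlue: min=116, max=295
  Southwest: min=62, max=161
  United: min=129, max=256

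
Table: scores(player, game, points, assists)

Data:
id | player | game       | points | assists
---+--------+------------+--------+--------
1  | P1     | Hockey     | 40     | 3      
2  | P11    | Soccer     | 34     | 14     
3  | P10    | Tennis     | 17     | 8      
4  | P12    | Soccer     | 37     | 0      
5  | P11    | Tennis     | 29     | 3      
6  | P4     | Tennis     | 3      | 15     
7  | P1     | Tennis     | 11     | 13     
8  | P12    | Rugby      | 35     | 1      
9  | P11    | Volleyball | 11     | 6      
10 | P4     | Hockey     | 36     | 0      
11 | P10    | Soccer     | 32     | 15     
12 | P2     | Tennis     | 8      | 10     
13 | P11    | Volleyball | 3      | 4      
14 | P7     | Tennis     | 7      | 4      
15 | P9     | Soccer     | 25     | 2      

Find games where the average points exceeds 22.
SELECT game, AVG(points)
FROM scores
GROUP BY game
HAVING AVG(points) > 22

Result:
  Hockey: avg=38.00
  Rugby: avg=35.00
  Soccer: avg=32.00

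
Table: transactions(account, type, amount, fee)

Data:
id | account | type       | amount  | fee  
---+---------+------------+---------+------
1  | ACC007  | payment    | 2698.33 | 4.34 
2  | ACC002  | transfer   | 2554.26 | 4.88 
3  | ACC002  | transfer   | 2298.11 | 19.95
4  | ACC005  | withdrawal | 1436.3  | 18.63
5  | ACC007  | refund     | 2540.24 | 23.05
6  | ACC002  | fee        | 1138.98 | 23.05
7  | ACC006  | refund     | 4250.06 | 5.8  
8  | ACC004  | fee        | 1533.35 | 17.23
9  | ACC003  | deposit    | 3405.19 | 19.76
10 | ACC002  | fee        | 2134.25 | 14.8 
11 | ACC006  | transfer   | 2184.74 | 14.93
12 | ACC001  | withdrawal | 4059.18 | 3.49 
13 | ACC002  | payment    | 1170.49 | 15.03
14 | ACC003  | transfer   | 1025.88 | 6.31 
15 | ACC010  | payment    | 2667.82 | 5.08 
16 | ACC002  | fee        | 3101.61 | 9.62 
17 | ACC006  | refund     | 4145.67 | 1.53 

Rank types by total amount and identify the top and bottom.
SELECT type, SUM(amount)
FROM transactions
GROUP BY type
ORDER BY SUM(amount)

All groups:
  deposit: 3405.19
  withdrawal: 5495.48
  payment: 6536.64
  fee: 7908.19
  transfer: 8062.99
  refund: 10935.97

Highest: refund (10935.97)
Lowest: deposit (3405.19)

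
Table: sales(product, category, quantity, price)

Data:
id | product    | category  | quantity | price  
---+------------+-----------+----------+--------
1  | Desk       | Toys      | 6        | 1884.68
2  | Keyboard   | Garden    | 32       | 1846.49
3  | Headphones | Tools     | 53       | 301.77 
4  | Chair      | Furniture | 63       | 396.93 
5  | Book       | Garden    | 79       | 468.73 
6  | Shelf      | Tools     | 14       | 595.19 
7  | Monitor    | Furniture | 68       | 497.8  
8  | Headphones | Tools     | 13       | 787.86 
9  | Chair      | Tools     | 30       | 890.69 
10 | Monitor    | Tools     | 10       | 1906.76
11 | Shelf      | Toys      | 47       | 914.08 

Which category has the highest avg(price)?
SELECT category, AVG(price) as val
FROM sales
GROUP BY category
ORDER BY val DESC
LIMIT 1

Result: Toys with avg(price) = 1399.38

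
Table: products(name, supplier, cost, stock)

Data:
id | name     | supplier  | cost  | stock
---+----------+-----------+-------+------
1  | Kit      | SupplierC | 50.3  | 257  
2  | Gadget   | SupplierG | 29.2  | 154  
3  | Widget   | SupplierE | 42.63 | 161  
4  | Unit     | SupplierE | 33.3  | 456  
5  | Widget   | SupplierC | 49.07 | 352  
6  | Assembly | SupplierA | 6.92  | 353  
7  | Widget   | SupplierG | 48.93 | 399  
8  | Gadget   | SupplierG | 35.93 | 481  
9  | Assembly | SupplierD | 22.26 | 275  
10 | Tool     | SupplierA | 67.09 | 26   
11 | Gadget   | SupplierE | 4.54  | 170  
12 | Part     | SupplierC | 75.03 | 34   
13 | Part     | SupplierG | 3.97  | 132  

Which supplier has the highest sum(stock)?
SELECT supplier, SUM(stock) as val
FROM products
GROUP BY supplier
ORDER BY val DESC
LIMIT 1

Result: SupplierG with sum(stock) = 1166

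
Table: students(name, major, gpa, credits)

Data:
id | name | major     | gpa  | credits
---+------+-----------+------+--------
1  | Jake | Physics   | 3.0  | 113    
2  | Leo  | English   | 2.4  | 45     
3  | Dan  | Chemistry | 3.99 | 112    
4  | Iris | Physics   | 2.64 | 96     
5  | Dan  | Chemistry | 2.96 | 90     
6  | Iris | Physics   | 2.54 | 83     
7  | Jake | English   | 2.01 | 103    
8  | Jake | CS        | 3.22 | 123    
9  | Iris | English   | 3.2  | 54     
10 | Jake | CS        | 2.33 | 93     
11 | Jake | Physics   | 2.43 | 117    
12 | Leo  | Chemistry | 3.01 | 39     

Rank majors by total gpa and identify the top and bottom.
SELECT major, SUM(gpa)
FROM students
GROUP BY major
ORDER BY SUM(gpa)

All groups:
  CS: 5.55
  English: 7.61
  Chemistry: 9.96
  Physics: 10.61

Highest: Physics (10.61)
Lowest: CS (5.55)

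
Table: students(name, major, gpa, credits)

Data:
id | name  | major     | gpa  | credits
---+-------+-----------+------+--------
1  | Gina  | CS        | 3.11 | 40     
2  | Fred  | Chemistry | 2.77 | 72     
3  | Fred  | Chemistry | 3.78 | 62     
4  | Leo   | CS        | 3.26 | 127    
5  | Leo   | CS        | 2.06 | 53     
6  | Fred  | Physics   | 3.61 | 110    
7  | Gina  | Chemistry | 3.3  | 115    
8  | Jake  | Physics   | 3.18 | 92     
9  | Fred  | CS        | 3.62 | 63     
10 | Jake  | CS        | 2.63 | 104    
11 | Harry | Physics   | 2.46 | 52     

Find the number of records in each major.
SELECT major, COUNT(*) as count
FROM students
GROUP BY major

Result:
  CS: 5
  Chemistry: 3
  Physics: 3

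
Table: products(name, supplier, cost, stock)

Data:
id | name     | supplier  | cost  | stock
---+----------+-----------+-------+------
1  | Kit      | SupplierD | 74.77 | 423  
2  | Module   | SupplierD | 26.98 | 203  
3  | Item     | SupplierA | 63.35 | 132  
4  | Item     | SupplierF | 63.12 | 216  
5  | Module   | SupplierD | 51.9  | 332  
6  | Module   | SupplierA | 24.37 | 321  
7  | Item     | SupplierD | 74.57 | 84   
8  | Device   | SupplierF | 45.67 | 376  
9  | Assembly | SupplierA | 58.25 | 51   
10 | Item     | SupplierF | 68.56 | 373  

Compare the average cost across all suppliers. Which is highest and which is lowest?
SELECT supplier, AVG(cost)
FROM products
GROUP BY supplier
ORDER BY AVG(cost)

All groups:
  SupplierA: 48.66
  SupplierD: 57.06
  SupplierF: 59.12

Highest: SupplierF (59.12)
Lowest: SupplierA (48.66)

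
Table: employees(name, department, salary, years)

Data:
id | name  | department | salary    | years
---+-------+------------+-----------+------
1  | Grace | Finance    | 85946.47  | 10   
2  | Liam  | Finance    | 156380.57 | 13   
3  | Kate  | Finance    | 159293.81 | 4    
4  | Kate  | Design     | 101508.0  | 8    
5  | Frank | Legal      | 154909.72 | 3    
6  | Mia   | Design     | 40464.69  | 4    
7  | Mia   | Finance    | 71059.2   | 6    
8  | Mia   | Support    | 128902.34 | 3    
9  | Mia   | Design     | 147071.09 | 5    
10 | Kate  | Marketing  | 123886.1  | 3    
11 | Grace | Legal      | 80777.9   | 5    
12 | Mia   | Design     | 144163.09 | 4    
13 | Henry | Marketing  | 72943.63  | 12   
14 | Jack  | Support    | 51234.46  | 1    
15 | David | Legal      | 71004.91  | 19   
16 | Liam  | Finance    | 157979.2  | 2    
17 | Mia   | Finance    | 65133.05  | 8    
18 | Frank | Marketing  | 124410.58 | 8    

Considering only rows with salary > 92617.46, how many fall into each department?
SELECT department, COUNT(*)
FROM employees
WHERE salary > 92617.46
GROUP BY department

Note: WHERE filters rows before grouping.

Result:
  Design: 3
  Finance: 3
  Legal: 1
  Marketing: 2
  Support: 1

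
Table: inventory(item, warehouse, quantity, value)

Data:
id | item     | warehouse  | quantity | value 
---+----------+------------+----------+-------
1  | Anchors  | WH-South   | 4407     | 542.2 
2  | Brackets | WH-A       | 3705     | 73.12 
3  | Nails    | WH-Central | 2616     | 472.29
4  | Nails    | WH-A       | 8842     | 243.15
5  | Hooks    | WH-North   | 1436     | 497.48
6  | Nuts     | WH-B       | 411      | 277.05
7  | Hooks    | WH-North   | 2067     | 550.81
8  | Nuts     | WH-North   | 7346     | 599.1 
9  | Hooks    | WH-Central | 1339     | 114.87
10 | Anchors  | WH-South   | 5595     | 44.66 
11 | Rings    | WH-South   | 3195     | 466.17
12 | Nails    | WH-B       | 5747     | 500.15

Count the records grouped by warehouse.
SELECT warehouse, COUNT(*) as count
FROM inventory
GROUP BY warehouse

Result:
  WH-A: 2
  WH-B: 2
  WH-Central: 2
  WH-North: 3
  WH-South: 3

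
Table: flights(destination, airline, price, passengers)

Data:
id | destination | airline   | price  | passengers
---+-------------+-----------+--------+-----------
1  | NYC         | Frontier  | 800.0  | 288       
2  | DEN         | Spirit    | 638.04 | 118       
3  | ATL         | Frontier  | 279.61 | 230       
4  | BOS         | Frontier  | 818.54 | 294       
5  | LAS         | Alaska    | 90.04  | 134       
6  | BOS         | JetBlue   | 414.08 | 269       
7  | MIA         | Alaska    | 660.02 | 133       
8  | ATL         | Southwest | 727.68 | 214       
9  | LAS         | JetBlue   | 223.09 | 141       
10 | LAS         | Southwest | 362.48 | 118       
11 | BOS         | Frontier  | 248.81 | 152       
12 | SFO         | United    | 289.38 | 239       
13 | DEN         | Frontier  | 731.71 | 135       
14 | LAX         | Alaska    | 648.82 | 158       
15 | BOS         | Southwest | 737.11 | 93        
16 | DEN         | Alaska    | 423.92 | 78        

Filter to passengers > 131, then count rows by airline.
SELECT airline, COUNT(*)
FROM flights
WHERE passengers > 131
GROUP BY airline

Note: WHERE filters rows before grouping.

Result:
  Alaska: 3
  Frontier: 5
  JetBlue: 2
  Southwest: 1
  United: 1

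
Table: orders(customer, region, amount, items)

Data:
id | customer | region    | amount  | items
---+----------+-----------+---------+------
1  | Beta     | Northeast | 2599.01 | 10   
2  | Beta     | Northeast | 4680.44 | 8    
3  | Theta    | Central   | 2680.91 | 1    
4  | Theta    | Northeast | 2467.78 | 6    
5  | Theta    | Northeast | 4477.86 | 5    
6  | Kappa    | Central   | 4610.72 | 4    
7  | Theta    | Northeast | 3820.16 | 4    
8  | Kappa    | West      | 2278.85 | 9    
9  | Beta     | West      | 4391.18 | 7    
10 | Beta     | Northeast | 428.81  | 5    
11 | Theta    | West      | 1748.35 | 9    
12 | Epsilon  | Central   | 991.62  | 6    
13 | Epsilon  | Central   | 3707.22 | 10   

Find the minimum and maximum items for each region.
SELECT region, MIN(items), MAX(items)
FROM orders
GROUP BY region

Result:
  Central: min=1, max=10
  Northeast: min=4, max=10
  West: min=7, max=9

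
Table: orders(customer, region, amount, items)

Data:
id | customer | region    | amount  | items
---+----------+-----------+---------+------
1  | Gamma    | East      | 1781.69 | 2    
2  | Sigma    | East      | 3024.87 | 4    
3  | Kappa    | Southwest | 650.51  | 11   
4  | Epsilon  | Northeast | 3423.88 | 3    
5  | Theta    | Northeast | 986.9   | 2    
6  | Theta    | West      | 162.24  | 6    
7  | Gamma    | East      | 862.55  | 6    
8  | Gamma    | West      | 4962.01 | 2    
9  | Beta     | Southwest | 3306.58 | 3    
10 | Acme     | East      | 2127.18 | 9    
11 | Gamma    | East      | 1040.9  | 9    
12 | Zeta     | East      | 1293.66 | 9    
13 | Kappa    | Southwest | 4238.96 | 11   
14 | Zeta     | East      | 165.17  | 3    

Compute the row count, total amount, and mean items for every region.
SELECT region,
       COUNT(*) as cnt,
       SUM(amount) as total_amount,
       AVG(items) as avg_items
FROM orders
GROUP BY region

Result:
  East: 7 records, 10296.02 total amount, 6.00 avg items
  Northeast: 2 records, 4410.78 total amount, 2.50 avg items
  Southwest: 3 records, 8196.05 total amount, 8.33 avg items
  West: 2 records, 5124.25 total amount, 4.00 avg items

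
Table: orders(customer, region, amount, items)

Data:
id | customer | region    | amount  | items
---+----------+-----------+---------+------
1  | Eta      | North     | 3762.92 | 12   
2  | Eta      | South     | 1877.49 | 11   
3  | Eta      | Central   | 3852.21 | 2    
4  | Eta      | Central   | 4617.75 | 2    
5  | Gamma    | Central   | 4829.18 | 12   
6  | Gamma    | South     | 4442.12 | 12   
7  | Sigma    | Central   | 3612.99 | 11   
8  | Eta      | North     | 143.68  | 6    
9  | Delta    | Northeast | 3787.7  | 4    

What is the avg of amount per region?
SELECT region, AVG(amount) as result
FROM orders
GROUP BY region

Result:
  Central: 4228.03
  North: 1953.30
  Northeast: 3787.70
  South: 3159.81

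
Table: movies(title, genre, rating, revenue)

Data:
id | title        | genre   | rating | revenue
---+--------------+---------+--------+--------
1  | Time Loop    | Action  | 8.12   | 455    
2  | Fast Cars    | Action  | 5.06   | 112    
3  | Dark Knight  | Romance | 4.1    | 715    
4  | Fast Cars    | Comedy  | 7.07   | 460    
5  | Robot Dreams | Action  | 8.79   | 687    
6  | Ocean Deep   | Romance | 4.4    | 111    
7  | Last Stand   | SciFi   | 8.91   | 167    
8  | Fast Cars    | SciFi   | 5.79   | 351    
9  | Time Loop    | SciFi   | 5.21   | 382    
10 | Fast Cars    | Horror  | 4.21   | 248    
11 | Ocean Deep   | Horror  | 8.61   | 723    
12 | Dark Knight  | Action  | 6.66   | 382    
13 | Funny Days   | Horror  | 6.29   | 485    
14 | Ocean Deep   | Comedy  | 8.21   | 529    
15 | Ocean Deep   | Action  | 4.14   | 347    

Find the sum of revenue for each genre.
SELECT genre, SUM(revenue) as result
FROM movies
GROUP BY genre

Result:
  Action: 1983
  Comedy: 989
  Horror: 1456
  Romance: 826
  SciFi: 900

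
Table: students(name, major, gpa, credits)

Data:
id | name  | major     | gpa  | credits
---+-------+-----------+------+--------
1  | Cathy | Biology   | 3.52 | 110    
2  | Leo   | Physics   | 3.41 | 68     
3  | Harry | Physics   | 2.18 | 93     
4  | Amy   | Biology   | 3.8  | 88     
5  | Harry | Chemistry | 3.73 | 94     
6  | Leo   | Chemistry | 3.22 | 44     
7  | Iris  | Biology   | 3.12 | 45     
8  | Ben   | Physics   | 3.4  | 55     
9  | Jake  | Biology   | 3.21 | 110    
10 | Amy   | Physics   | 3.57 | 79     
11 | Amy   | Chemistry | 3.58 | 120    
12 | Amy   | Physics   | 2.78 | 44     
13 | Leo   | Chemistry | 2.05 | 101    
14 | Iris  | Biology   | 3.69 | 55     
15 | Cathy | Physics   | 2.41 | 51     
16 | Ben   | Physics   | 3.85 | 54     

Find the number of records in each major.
SELECT major, COUNT(*) as count
FROM students
GROUP BY major

Result:
  Biology: 5
  Chemistry: 4
  Physics: 7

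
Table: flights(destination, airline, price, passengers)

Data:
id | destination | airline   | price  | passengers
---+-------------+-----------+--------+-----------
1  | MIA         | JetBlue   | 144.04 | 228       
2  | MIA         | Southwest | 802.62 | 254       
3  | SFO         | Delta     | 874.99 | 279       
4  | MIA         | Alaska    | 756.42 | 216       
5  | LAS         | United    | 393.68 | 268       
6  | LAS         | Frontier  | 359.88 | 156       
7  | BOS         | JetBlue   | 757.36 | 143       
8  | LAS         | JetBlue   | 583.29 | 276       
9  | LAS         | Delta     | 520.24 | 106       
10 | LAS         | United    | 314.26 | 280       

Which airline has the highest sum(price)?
SELECT airline, SUM(price) as val
FROM flights
GROUP BY airline
ORDER BY val DESC
LIMIT 1

Result: JetBlue with sum(price) = 1484.69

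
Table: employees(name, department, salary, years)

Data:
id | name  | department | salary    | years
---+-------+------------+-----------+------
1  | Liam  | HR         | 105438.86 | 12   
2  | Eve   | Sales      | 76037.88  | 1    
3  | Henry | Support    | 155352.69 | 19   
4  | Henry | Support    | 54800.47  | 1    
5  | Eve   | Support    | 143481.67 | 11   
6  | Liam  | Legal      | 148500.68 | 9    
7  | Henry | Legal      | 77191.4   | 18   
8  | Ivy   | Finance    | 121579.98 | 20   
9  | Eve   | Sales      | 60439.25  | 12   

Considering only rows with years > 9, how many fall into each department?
SELECT department, COUNT(*)
FROM employees
WHERE years > 9
GROUP BY department

Note: WHERE filters rows before grouping.

Result:
  Finance: 1
  HR: 1
  Legal: 1
  Sales: 1
  Support: 2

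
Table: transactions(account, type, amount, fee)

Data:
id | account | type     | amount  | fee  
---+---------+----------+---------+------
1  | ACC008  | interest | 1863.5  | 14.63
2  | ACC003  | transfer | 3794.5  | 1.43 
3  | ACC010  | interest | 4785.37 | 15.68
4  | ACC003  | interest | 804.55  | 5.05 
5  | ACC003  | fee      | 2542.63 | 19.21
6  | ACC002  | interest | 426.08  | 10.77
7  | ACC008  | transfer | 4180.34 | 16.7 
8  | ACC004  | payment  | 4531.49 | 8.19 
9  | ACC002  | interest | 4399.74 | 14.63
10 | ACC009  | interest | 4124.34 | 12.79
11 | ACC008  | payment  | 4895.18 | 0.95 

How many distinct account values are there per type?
SELECT type, COUNT(DISTINCT account)
FROM transactions
GROUP BY type

Result:
  fee: 1 distinct
  interest: 5 distinct
  payment: 2 distinct
  transfer: 2 distinct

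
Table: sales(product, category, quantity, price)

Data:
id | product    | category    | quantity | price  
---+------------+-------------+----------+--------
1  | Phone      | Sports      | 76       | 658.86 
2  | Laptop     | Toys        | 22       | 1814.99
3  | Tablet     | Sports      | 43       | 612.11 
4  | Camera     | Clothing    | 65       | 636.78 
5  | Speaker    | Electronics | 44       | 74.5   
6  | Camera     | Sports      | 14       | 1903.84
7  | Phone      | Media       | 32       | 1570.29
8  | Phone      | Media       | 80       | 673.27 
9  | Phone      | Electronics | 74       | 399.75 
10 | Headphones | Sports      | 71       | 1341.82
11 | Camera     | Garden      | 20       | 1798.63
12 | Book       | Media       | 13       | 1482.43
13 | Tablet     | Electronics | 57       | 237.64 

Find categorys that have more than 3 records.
SELECT category, COUNT(*) as cnt
FROM sales
GROUP BY category
HAVING COUNT(*) > 3

Result:
  Sports: 4

Note: HAVING filters groups after aggregation, WHERE filters rows before.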